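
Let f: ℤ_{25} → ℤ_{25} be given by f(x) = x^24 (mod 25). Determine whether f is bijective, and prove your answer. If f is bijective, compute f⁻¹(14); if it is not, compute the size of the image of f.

f(3): Repeated squaring mod 25: 3^1 ≡ 3, 3^2 ≡ 3² = 9, 3^4 ≡ 9² = 81 ≡ 6, 3^8 ≡ 6² = 36 ≡ 11, 3^16 ≡ 11² = 121 ≡ 21. Since 24 = 16 + 8, 3^24 ≡ 21·11: 21·11 = 231 ≡ 6. So 3^24 ≡ 6 (mod 25).
f(4): Repeated squaring mod 25: 4^1 ≡ 4, 4^2 ≡ 4² = 16, 4^4 ≡ 16² = 256 ≡ 6, 4^8 ≡ 6² = 36 ≡ 11, 4^16 ≡ 11² = 121 ≡ 21. Since 24 = 16 + 8, 4^24 ≡ 21·11: 21·11 = 231 ≡ 6. So 4^24 ≡ 6 (mod 25).
So f(3) = f(4) = 6 while 3 ≠ 4, hence f is not injective, hence not bijective.
Since f is not bijective, we determine |image(f)|. Computing x^24 mod 25 for each x (by repeated squaring, reducing mod 25 at every step), the values f(0), f(1), …, f(24) are: 0, 1, 16, 6, 6, 0, 21, 1, 21, 11, 0, 16, 11, 11, 16, 0, 11, 21, 1, 21, 0, 6, 6, 16, 1.
The distinct values are {0, 1, 6, 11, 16, 21}; there are 6 of them.

6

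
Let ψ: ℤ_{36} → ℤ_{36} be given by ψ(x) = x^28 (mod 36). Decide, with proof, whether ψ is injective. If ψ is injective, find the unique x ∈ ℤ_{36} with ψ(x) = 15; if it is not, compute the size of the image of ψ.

8

ψ(0) = 0^28 = 0.
ψ(6): Repeated squaring mod 36: 6^1 ≡ 6, 6^2 ≡ 6² = 36 ≡ 0, 6^4 ≡ 0² = 0, 6^8 ≡ 0² = 0, 6^16 ≡ 0² = 0. Since 28 = 16 + 8 + 4, 6^28 ≡ 0·0·0: 0·0 = 0, then 0·0 = 0. So 6^28 ≡ 0 (mod 36).
So ψ(0) = ψ(6) = 0 while 0 ≠ 6, so ψ is not injective.
Since ψ is not injective, we determine |image(ψ)|. Computing x^28 mod 36 for each x (by repeated squaring, reducing mod 36 at every step), the values ψ(0), ψ(1), …, ψ(35) are: 0, 1, 16, 9, 4, 13, 0, 25, 28, 9, 28, 25, 0, 13, 4, 9, 16, 1, 0, 1, 16, 9, 4, 13, 0, 25, 28, 9, 28, 25, 0, 13, 4, 9, 16, 1.
The distinct values are {0, 1, 4, 9, 13, 16, 25, 28}; there are 8 of them.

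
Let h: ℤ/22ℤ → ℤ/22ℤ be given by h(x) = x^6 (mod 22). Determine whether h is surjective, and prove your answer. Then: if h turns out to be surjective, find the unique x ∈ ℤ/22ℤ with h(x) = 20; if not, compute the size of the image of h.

h(10): Repeated squaring mod 22: 10^1 ≡ 10, 10^2 ≡ 10² = 100 ≡ 12, 10^4 ≡ 12² = 144 ≡ 12. Since 6 = 4 + 2, 10^6 ≡ 12·12: 12·12 = 144 ≡ 12. So 10^6 ≡ 12 (mod 22).
h(12): Repeated squaring mod 22: 12^1 ≡ 12, 12^2 ≡ 12² = 144 ≡ 12, 12^4 ≡ 12² = 144 ≡ 12. Since 6 = 4 + 2, 12^6 ≡ 12·12: 12·12 = 144 ≡ 12. So 12^6 ≡ 12 (mod 22).
So h(10) = h(12) = 12 while 10 ≠ 12, so h is not injective.
A non-injective map from the 22-element set ℤ/22ℤ to itself takes at most 21 distinct values, so it cannot be surjective. Thus h is not surjective.
Since h is not surjective, we determine |image(h)|. Computing x^6 mod 22 for each x (by repeated squaring, reducing mod 22 at every step), the values h(0), h(1), …, h(21) are: 0, 1, 20, 3, 4, 5, 16, 15, 14, 9, 12, 11, 12, 9, 14, 15, 16, 5, 4, 3, 20, 1.
The distinct values are {0, 1, 3, 4, 5, 9, 11, 12, 14, 15, 16, 20}; there are 12 of them.

12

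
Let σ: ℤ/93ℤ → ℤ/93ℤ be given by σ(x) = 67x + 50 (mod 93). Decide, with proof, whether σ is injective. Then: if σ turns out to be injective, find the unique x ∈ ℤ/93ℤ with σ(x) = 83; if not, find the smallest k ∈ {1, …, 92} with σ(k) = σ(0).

If σ(a) = σ(b), then 67a ≡ 67b (mod 93). Because gcd(67, 93) = 1, we may cancel 67 to get a ≡ b (mod 93).
Therefore σ is injective.
We now compute 67⁻¹ mod 93 explicitly. Euclid's algorithm: 93 = 1·67 + 26, 67 = 2·26 + 15, 26 = 1·15 + 11, 15 = 1·11 + 4, 11 = 2·4 + 3, 4 = 1·3 + 1; back-substituting gives 1 = 25·67 − 18·93, so 67⁻¹ ≡ 25 (mod 93).
Since σ is injective, we compute σ⁻¹(83): solve 67x + 50 ≡ 83 (mod 93), i.e. 67x ≡ 33 (mod 93).
Multiplying by 67⁻¹ = 25 gives x ≡ 25·33 = 825 = 8·93 + 81 ≡ 81 (mod 93).
Check: σ(81) = 67·81 + 50 = 5477 = 58·93 + 83 ≡ 83 (mod 93).

81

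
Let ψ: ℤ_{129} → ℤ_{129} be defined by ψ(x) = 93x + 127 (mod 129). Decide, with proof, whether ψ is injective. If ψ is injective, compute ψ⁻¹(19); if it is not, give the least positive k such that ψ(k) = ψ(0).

43

By definition, ψ is injective when ψ(a) = ψ(b) forces a = b.
We have gcd(93, 129) = 3 > 1. Taking a = 0 and b = 43: ψ(0) = 127 and ψ(43) = 93·43 + 127 = 4126 ≡ 127 (mod 129).
So ψ(0) = ψ(43) while 0 ≠ 43, therefore ψ is not injective.
Since ψ is not injective, we find the least positive k with ψ(k) = ψ(0): this means 93k ≡ 0 (mod 129), i.e. 129 ∣ 93k. Since gcd(93, 129) = 3, dividing through by 3 this holds exactly when 43 ∣ 31k, and as gcd(31, 43) = 1, exactly when 43 ∣ k.
The smallest positive such k is 43.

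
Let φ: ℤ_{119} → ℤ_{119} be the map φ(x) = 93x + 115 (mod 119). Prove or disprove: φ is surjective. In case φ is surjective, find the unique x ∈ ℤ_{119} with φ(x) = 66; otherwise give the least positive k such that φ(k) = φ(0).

98

Since gcd(93, 119) = 1, 93 is invertible modulo 119. Euclid's algorithm: 119 = 1·93 + 26, 93 = 3·26 + 15, 26 = 1·15 + 11, 15 = 1·11 + 4, 11 = 2·4 + 3, 4 = 1·3 + 1; back-substituting gives 1 = 32·93 − 25·119, so 93⁻¹ ≡ 32 (mod 119).
Then y ↦ 32(y − 115) is a two-sided inverse to φ, so every y ∈ ℤ_{119} has a preimage.
Therefore φ is surjective.
Since φ is surjective, we compute φ⁻¹(66): solve 93x + 115 ≡ 66 (mod 119), i.e. 93x ≡ 70 (mod 119).
Multiplying by 93⁻¹ = 32 gives x ≡ 32·70 = 2240 = 18·119 + 98 ≡ 98 (mod 119).
Check: φ(98) = 93·98 + 115 = 9229 = 77·119 + 66 ≡ 66 (mod 119).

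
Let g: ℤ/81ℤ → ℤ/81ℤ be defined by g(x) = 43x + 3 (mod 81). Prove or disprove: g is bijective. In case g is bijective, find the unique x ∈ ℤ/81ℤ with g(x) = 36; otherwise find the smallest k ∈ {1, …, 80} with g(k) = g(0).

78

If g(u) = g(v), then 43u ≡ 43v (mod 81). Because gcd(43, 81) = 1, we may cancel 43 to get u ≡ v (mod 81).
We now compute 43⁻¹ mod 81 explicitly. Euclid's algorithm: 81 = 1·43 + 38, 43 = 1·38 + 5, 38 = 7·5 + 3, 5 = 1·3 + 2, 3 = 1·2 + 1; back-substituting gives 1 = 49·43 − 26·81, so 43⁻¹ ≡ 49 (mod 81).
Then y ↦ 49(y − 3) is a two-sided inverse to g, so every y ∈ ℤ/81ℤ has a preimage.
So g is bijective.
Since g is bijective, we compute g⁻¹(36): solve 43x + 3 ≡ 36 (mod 81), i.e. 43x ≡ 33 (mod 81).
Multiplying by 43⁻¹ = 49 gives x ≡ 49·33 = 1617 = 19·81 + 78 ≡ 78 (mod 81).
Check: g(78) = 43·78 + 3 = 3357 = 41·81 + 36 ≡ 36 (mod 81).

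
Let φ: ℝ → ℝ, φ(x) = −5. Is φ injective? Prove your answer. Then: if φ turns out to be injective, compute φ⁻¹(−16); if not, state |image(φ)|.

1

φ(0) = −5 = φ(1) with 0 ≠ 1, so φ is not injective.
Since φ is not injective, we state |image(φ)|: the image of φ is {−5}, which has 1 element.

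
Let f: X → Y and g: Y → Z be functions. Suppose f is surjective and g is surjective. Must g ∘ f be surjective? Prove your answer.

surjective

Let c ∈ Z. Since g is surjective, there is b ∈ Y with g(b) = c. Since f is surjective, there is a ∈ X with f(a) = b.
Then (g ∘ f)(a) = g(b) = c. Therefore g ∘ f is surjective.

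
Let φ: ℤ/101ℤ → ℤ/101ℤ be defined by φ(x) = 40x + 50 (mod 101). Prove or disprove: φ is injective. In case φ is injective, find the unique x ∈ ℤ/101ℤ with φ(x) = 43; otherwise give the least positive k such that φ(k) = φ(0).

68

Recall: φ is injective if φ(a) = φ(b) implies a = b.
Suppose φ(a) = φ(b) in ℤ/101ℤ. Then 40a + 50 ≡ 40b + 50 (mod 101), thus 40(a − b) ≡ 0 (mod 101).
Since gcd(40, 101) = 1, 40 is invertible modulo 101, therefore a − b ≡ 0 (mod 101), i.e. a = b.
Thus φ is injective.
We now compute 40⁻¹ mod 101 explicitly. Euclid's algorithm: 101 = 2·40 + 21, 40 = 1·21 + 19, 21 = 1·19 + 2, 19 = 9·2 + 1; back-substituting gives 1 = 48·40 − 19·101, so 40⁻¹ ≡ 48 (mod 101).
Since φ is injective, we find φ⁻¹(43): we need 40x ≡ 43 − 50 ≡ 94 (mod 101). Using 40⁻¹ = 48: x ≡ 48·94 = 4512 = 44·101 + 68, so x = 68.
Check: φ(68) = 40·68 + 50 = 2770 = 27·101 + 43 ≡ 43 (mod 101).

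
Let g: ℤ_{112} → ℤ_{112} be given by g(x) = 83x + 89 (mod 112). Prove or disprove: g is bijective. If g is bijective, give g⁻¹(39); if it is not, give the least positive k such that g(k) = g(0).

Suppose g(s) = g(t) in ℤ_{112}. Then 83s + 89 ≡ 83t + 89 (mod 112), hence 83(s − t) ≡ 0 (mod 112).
Since gcd(83, 112) = 1, 83 is invertible modulo 112, so s − t ≡ 0 (mod 112), i.e. s = t.
We now compute 83⁻¹ mod 112 explicitly. Euclid's algorithm: 112 = 1·83 + 29, 83 = 2·29 + 25, 29 = 1·25 + 4, 25 = 6·4 + 1; back-substituting gives 1 = 27·83 − 20·112, so 83⁻¹ ≡ 27 (mod 112).
For any y ∈ ℤ_{112}, x = 27(y − 89) mod 112 satisfies g(x) = 83·27(y − 89) + 89 ≡ y (since 83·27 ≡ 1 mod 112). So every y has a preimage.
So g is bijective.
Since g is bijective, we compute g⁻¹(39): solve 83x + 89 ≡ 39 (mod 112), i.e. 83x ≡ 62 (mod 112).
Multiplying by 83⁻¹ = 27 gives x ≡ 27·62 = 1674 = 14·112 + 106 ≡ 106 (mod 112).
Check: g(106) = 83·106 + 89 = 8887 = 79·112 + 39 ≡ 39 (mod 112).

106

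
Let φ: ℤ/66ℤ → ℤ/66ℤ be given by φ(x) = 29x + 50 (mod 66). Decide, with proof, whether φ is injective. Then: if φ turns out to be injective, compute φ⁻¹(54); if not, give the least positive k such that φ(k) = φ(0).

32

If φ(u) = φ(v), then 29u ≡ 29v (mod 66). Because gcd(29, 66) = 1, we may cancel 29 to get u ≡ v (mod 66).
Thus φ is injective.
We now compute 29⁻¹ mod 66 explicitly. Euclid's algorithm: 66 = 2·29 + 8, 29 = 3·8 + 5, 8 = 1·5 + 3, 5 = 1·3 + 2, 3 = 1·2 + 1; back-substituting gives 1 = 41·29 − 18·66, so 29⁻¹ ≡ 41 (mod 66).
Since φ is injective, we find φ⁻¹(54): we need 29x ≡ 54 − 50 ≡ 4 (mod 66). Using 29⁻¹ = 41: x ≡ 41·4 = 164 = 2·66 + 32, so x = 32.
Check: φ(32) = 29·32 + 50 = 978 = 14·66 + 54 ≡ 54 (mod 66).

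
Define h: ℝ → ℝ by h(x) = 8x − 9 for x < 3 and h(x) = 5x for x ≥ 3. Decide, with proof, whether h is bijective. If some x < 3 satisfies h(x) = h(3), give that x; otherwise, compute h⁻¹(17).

Both pieces are strictly increasing (slopes 8 and 5), so each is injective on its own interval.
The left piece maps (−∞, 3) onto (−∞, 15); the right piece maps [3, ∞) onto [15, ∞).
Since 15 = 15, the images partition ℝ: h is injective and surjective, hence bijective.
Because the two images are disjoint, no x < 3 has h(x) = h(3), so we compute h⁻¹(17): 17 lies in [15, ∞), so solve 5x = 17: x = (17 − 0)/5 = 17/5.

17/5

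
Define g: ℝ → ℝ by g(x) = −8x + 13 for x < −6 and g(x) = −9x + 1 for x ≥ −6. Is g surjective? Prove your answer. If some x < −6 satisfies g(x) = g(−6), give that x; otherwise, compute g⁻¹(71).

Both pieces are strictly decreasing (slopes −8 and −9), so each is injective on its own interval.
The left piece maps (−∞, −6) onto (61, ∞); the right piece maps [−6, ∞) onto (−∞, 55].
The union (61, ∞) ∪ (−∞, 55] omits the interval between 61 and 55; in particular 61 has no preimage. So g is not surjective.
Because the two images are disjoint, no x < −6 has g(x) = g(−6), so we compute g⁻¹(71): 71 lies in (61, ∞), so solve −8x + 13 = 71: x = (71 − 13)/(−8) = −29/4.

-29/4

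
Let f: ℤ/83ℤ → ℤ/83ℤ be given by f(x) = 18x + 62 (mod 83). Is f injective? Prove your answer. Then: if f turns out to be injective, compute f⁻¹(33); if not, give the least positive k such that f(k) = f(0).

3

By definition, f is injective when f(a) = f(b) forces a = b.
If f(a) = f(b), then 18a ≡ 18b (mod 83). Because gcd(18, 83) = 1, we may cancel 18 to get a ≡ b (mod 83).
Hence f is injective.
We now compute 18⁻¹ mod 83 explicitly. Euclid's algorithm: 83 = 4·18 + 11, 18 = 1·11 + 7, 11 = 1·7 + 4, 7 = 1·4 + 3, 4 = 1·3 + 1; back-substituting gives 1 = 60·18 − 13·83, so 18⁻¹ ≡ 60 (mod 83).
Since f is injective, we find f⁻¹(33): we need 18x ≡ 33 − 62 ≡ 54 (mod 83). Using 18⁻¹ = 60: x ≡ 60·54 = 3240 = 39·83 + 3, so x = 3.
Check: f(3) = 18·3 + 62 = 116 = 1·83 + 33 ≡ 33 (mod 83).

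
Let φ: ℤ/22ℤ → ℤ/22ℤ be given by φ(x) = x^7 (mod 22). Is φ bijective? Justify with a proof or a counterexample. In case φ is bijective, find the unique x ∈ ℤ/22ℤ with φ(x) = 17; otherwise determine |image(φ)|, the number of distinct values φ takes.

7

Computing x^7 mod 22 for each x (by repeated squaring, reducing mod 22 at every step), the values φ(0), φ(1), …, φ(21) are: 0, 1, 18, 9, 16, 3, 8, 17, 2, 15, 10, 11, 12, 7, 20, 5, 14, 19, 6, 13, 4, 21.
Every element of ℤ/22ℤ appears exactly once in this list, so φ is a bijection, and in particular bijective.
Since φ is bijective, we read off the preimage of 17 from the same table: φ(7) = 17, so φ⁻¹(17) = 7.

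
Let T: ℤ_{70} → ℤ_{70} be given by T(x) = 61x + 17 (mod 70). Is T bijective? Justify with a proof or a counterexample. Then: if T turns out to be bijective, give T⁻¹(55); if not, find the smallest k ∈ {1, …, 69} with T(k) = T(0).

58

Suppose T(x_1) = T(x_2) in ℤ_{70}. Then 61x_1 + 17 ≡ 61x_2 + 17 (mod 70), so 61(x_1 − x_2) ≡ 0 (mod 70).
Since gcd(61, 70) = 1, 61 is invertible modulo 70, so x_1 − x_2 ≡ 0 (mod 70), i.e. x_1 = x_2.
We now compute 61⁻¹ mod 70 explicitly. Euclid's algorithm: 70 = 1·61 + 9, 61 = 6·9 + 7, 9 = 1·7 + 2, 7 = 3·2 + 1; back-substituting gives 1 = 31·61 − 27·70, so 61⁻¹ ≡ 31 (mod 70).
Then y ↦ 31(y − 17) is a two-sided inverse to T, so every y ∈ ℤ_{70} has a preimage.
So T is bijective.
Since T is bijective, we find T⁻¹(55): we need 61x ≡ 55 − 17 ≡ 38 (mod 70). Using 61⁻¹ = 31: x ≡ 31·38 = 1178 = 16·70 + 58, so x = 58.
Check: T(58) = 61·58 + 17 = 3555 = 50·70 + 55 ≡ 55 (mod 70).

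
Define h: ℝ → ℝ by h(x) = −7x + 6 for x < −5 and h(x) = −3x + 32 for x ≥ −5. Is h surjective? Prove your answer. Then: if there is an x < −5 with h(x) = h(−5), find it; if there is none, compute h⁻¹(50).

-41/7

Both pieces are strictly decreasing (slopes −7 and −3), so each is injective on its own interval.
The left piece maps (−∞, −5) onto (41, ∞); the right piece maps [−5, ∞) onto (−∞, 47].
The union (41, ∞) ∪ (−∞, 47] covers ℝ, so h is surjective.
For the follow-up: the images overlap, so an x < −5 with h(x) = h(−5) exists. h(−5) = 47; solving −7x + 6 = 47 for x < −5 gives x = (47 − 6)/(−7) = −41/7.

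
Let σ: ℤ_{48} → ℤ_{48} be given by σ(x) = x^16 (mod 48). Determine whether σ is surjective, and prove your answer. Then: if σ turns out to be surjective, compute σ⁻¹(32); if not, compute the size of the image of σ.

4

σ(2): Repeated squaring mod 48: 2^1 ≡ 2, 2^2 ≡ 2² = 4, 2^4 ≡ 4² = 16, 2^8 ≡ 16² = 256 ≡ 16, 2^16 ≡ 16² = 256 ≡ 16. So 2^16 ≡ 16 (mod 48).
σ(4): Repeated squaring mod 48: 4^1 ≡ 4, 4^2 ≡ 4² = 16, 4^4 ≡ 16² = 256 ≡ 16, 4^8 ≡ 16² = 256 ≡ 16, 4^16 ≡ 16² = 256 ≡ 16. So 4^16 ≡ 16 (mod 48).
So σ(2) = σ(4) = 16 while 2 ≠ 4, so σ is not injective.
A non-injective map from the 48-element set ℤ_{48} to itself takes at most 47 distinct values, so it cannot be surjective. So σ is not surjective.
Since σ is not surjective, we determine |image(σ)|. Computing x^16 mod 48 for each x (by repeated squaring, reducing mod 48 at every step), the values σ(0), σ(1), …, σ(47) are: 0, 1, 16, 33, 16, 1, 0, 1, 16, 33, 16, 1, 0, 1, 16, 33, 16, 1, 0, 1, 16, 33, 16, 1, 0, 1, 16, 33, 16, 1, 0, 1, 16, 33, 16, 1, 0, 1, 16, 33, 16, 1, 0, 1, 16, 33, 16, 1.
The distinct values are {0, 1, 16, 33}; there are 4 of them.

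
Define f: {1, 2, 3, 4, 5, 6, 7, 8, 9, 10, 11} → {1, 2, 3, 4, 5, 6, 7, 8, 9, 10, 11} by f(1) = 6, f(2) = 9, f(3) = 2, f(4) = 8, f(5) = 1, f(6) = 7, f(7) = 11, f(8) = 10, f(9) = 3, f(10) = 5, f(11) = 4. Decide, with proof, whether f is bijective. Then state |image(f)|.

The values 6, 9, 2, 8, 1, 7, 11, 10, 3, 5, 4 are a permutation of {1, 2, 3, 4, 5, 6, 7, 8, 9, 10, 11}: each element appears exactly once.
So f is injective and surjective, hence bijective.
The image of f is {1, 2, 3, 4, 5, 6, 7, 8, 9, 10, 11}, which has 11 elements.

11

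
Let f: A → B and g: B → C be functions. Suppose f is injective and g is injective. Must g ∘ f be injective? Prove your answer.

injective

Suppose (g ∘ f)(s) = (g ∘ f)(t), i.e. g(f(s)) = g(f(t)).
Since g is injective, f(s) = f(t). Since f is injective, s = t. Hence g ∘ f is injective.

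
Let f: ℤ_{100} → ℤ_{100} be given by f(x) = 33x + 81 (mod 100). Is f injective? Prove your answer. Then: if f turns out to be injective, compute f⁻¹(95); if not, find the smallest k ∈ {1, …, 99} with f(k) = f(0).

58

Suppose f(a) = f(b) in ℤ_{100}. Then 33a + 81 ≡ 33b + 81 (mod 100), hence 33(a − b) ≡ 0 (mod 100).
Since gcd(33, 100) = 1, 33 is invertible modulo 100, therefore a − b ≡ 0 (mod 100), i.e. a = b.
Therefore f is injective.
We now compute 33⁻¹ mod 100 explicitly. Euclid's algorithm: 100 = 3·33 + 1; back-substituting gives 1 = 97·33 − 32·100, so 33⁻¹ ≡ 97 (mod 100).
Since f is injective, we find f⁻¹(95): we need 33x ≡ 95 − 81 ≡ 14 (mod 100). Using 33⁻¹ = 97: x ≡ 97·14 = 1358 = 13·100 + 58, so x = 58.
Check: f(58) = 33·58 + 81 = 1995 = 19·100 + 95 ≡ 95 (mod 100).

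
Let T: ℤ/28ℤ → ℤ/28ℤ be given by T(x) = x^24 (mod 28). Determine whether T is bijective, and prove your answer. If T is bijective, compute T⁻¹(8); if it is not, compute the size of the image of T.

4

T(1) = 1^24 = 1.
T(3): Repeated squaring mod 28: 3^1 ≡ 3, 3^2 ≡ 3² = 9, 3^4 ≡ 9² = 81 ≡ 25, 3^8 ≡ 25² = 625 ≡ 9, 3^16 ≡ 9² = 81 ≡ 25. Since 24 = 16 + 8, 3^24 ≡ 25·9: 25·9 = 225 ≡ 1. So 3^24 ≡ 1 (mod 28).
So T(1) = T(3) = 1 while 1 ≠ 3, so T is not injective, hence not bijective.
Since T is not bijective, we determine |image(T)|. Computing x^24 mod 28 for each x (by repeated squaring, reducing mod 28 at every step), the values T(0), T(1), …, T(27) are: 0, 1, 8, 1, 8, 1, 8, 21, 8, 1, 8, 1, 8, 1, 0, 1, 8, 1, 8, 1, 8, 21, 8, 1, 8, 1, 8, 1.
The distinct values are {0, 1, 8, 21}; there are 4 of them.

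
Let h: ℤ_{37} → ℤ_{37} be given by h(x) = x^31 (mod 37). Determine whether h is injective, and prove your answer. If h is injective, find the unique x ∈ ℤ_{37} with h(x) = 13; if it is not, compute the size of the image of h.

32

Since 37 is prime, the nonzero elements of ℤ_{37} form a cyclic group of order 36.
As gcd(31, 36) = 1, raising to the 31st power is a bijection on this group: if u^31 ≡ v^31 then (uv^{−1})^31 = 1, and the only element of order dividing gcd(31, 36) = 1 is 1, so u = v.
With h(0) = 0 this makes h injective on all of ℤ_{37}, hence bijective (finite equal-size domain and codomain). In particular h is injective.
Since h is injective, we find the preimage of 13. The inverse of x ↦ x^31 on (ℤ_{37})^× is x ↦ x^7, because 31·7 = 217 = 6·36 + 1 ≡ 1 (mod 36) and x^{36} = 1 for x ≠ 0 (Fermat). So h⁻¹(13) = 13^7 mod 37.
Repeated squaring mod 37: 13^1 ≡ 13, 13^2 ≡ 13² = 169 ≡ 21, 13^4 ≡ 21² = 441 ≡ 34. Since 7 = 4 + 2 + 1, 13^7 ≡ 34·21·13: 34·21 = 714 ≡ 11, then 11·13 = 143 ≡ 32. So 13^7 ≡ 32 (mod 37).
Hence h⁻¹(13) = 32.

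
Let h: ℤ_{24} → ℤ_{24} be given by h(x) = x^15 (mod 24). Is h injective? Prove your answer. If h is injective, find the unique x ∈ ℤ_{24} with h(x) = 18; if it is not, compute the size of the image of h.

h(0) = 0^15 = 0.
h(6): Repeated squaring mod 24: 6^1 ≡ 6, 6^2 ≡ 6² = 36 ≡ 12, 6^4 ≡ 12² = 144 ≡ 0, 6^8 ≡ 0² = 0. Since 15 = 8 + 4 + 2 + 1, 6^15 ≡ 0·0·12·6: 0·0 = 0, then 0·12 = 0, then 0·6 = 0. So 6^15 ≡ 0 (mod 24).
So h(0) = h(6) = 0 while 0 ≠ 6, therefore h is not injective.
Since h is not injective, we determine |image(h)|. Computing x^15 mod 24 for each x (by repeated squaring, reducing mod 24 at every step), the values h(0), h(1), …, h(23) are: 0, 1, 8, 3, 16, 5, 0, 7, 8, 9, 16, 11, 0, 13, 8, 15, 16, 17, 0, 19, 8, 21, 16, 23.
The distinct values are {0, 1, 3, 5, 7, 8, 9, 11, 13, 15, 16, 17, 19, 21, 23}; there are 15 of them.

15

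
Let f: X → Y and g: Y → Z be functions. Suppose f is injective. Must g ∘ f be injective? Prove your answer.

not injective

No. Take X = Y = Z = {1, 2}, f = identity (injective), and g(x) = 1 for every x.
Then (g ∘ f)(1) = 1 = (g ∘ f)(2) with 1 ≠ 2, so g ∘ f is not injective.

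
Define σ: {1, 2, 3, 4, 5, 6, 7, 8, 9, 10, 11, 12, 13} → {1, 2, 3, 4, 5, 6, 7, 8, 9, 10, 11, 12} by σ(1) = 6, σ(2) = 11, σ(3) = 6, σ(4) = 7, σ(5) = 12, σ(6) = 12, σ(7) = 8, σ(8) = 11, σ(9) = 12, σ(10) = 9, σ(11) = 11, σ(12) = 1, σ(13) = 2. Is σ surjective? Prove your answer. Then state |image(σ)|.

No element maps to 3, so σ is not surjective.
The image of σ is {1, 2, 6, 7, 8, 9, 11, 12}, which has 8 elements.

8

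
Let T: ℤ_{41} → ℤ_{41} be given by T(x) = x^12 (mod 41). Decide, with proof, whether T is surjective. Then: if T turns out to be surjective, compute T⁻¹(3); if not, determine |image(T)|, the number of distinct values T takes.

T(4): Repeated squaring mod 41: 4^1 ≡ 4, 4^2 ≡ 4² = 16, 4^4 ≡ 16² = 256 ≡ 10, 4^8 ≡ 10² = 100 ≡ 18. Since 12 = 8 + 4, 4^12 ≡ 18·10: 18·10 = 180 ≡ 16. So 4^12 ≡ 16 (mod 41).
T(5): Repeated squaring mod 41: 5^1 ≡ 5, 5^2 ≡ 5² = 25, 5^4 ≡ 25² = 625 ≡ 10, 5^8 ≡ 10² = 100 ≡ 18. Since 12 = 8 + 4, 5^12 ≡ 18·10: 18·10 = 180 ≡ 16. So 5^12 ≡ 16 (mod 41).
So T(4) = T(5) = 16 while 4 ≠ 5, so T is not injective.
A non-injective map from the 41-element set ℤ_{41} to itself takes at most 40 distinct values, so it cannot be surjective. Thus T is not surjective.
Since T is not surjective, we determine |image(T)|. Computing x^12 mod 41 for each x (by repeated squaring, reducing mod 41 at every step), the values T(0), T(1), …, T(40) are: 0, 1, 37, 40, 16, 16, 4, 31, 18, 1, 18, 23, 25, 4, 40, 25, 10, 23, 37, 31, 10, 10, 31, 37, 23, 10, 25, 40, 4, 25, 23, 18, 1, 18, 31, 4, 16, 16, 40, 37, 1.
The distinct values are {0, 1, 4, 10, 16, 18, 23, 25, 31, 37, 40}; there are 11 of them.

11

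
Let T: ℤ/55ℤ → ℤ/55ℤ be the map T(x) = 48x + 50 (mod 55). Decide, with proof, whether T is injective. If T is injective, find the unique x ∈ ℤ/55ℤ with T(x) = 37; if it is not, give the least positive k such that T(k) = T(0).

Recall that T is injective if T(u) = T(v) implies u = v.
If T(u) = T(v), then 48u ≡ 48v (mod 55). Because gcd(48, 55) = 1, we may cancel 48 to get u ≡ v (mod 55).
So T is injective.
We now compute 48⁻¹ mod 55 explicitly. Euclid's algorithm: 55 = 1·48 + 7, 48 = 6·7 + 6, 7 = 1·6 + 1; back-substituting gives 1 = 47·48 − 41·55, so 48⁻¹ ≡ 47 (mod 55).
Since T is injective, we find T⁻¹(37): we need 48x ≡ 37 − 50 ≡ 42 (mod 55). Using 48⁻¹ = 47: x ≡ 47·42 = 1974 = 35·55 + 49, so x = 49.
Check: T(49) = 48·49 + 50 = 2402 = 43·55 + 37 ≡ 37 (mod 55).

49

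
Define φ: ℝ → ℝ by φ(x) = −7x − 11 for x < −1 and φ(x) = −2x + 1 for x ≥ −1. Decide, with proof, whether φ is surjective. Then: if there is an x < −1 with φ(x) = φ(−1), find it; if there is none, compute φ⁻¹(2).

Both pieces are strictly decreasing (slopes −7 and −2), so each is injective on its own interval.
The left piece maps (−∞, −1) onto (−4, ∞); the right piece maps [−1, ∞) onto (−∞, 3].
The union (−4, ∞) ∪ (−∞, 3] covers ℝ, so φ is surjective.
For the follow-up: the images overlap, so an x < −1 with φ(x) = φ(−1) exists. φ(−1) = 3; solving −7x − 11 = 3 for x < −1 gives x = (3 + 11)/(−7) = −2.

-2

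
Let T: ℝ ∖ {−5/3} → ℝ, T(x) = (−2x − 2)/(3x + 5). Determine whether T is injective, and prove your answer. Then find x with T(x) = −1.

Suppose T(u) = T(v). Cross-multiplying: (−2u − 2)(3v + 5) = (−2v − 2)(3u + 5).
Expanding both sides and cancelling the symmetric terms leaves −4·(u − v) = 0. Since −4 ≠ 0, u = v. So T is injective.
Solving T(x) = −1: cross-multiplying gives −2x − 2 = −1(3x + 5), which rearranges to 1x = −3, so x = −3.

-3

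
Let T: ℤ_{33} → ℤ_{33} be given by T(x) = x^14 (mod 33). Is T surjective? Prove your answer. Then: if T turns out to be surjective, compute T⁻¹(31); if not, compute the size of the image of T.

T(4): Repeated squaring mod 33: 4^1 ≡ 4, 4^2 ≡ 4² = 16, 4^4 ≡ 16² = 256 ≡ 25, 4^8 ≡ 25² = 625 ≡ 31. Since 14 = 8 + 4 + 2, 4^14 ≡ 31·25·16: 31·25 = 775 ≡ 16, then 16·16 = 256 ≡ 25. So 4^14 ≡ 25 (mod 33).
T(7): Repeated squaring mod 33: 7^1 ≡ 7, 7^2 ≡ 7² = 49 ≡ 16, 7^4 ≡ 16² = 256 ≡ 25, 7^8 ≡ 25² = 625 ≡ 31. Since 14 = 8 + 4 + 2, 7^14 ≡ 31·25·16: 31·25 = 775 ≡ 16, then 16·16 = 256 ≡ 25. So 7^14 ≡ 25 (mod 33).
So T(4) = T(7) = 25 while 4 ≠ 7, thus T is not injective.
A non-injective map from the 33-element set ℤ_{33} to itself takes at most 32 distinct values, so it cannot be surjective. Hence T is not surjective.
Since T is not surjective, we determine |image(T)|. Computing x^14 mod 33 for each x (by repeated squaring, reducing mod 33 at every step), the values T(0), T(1), …, T(32) are: 0, 1, 16, 15, 25, 31, 9, 25, 4, 27, 1, 22, 12, 16, 4, 3, 31, 31, 3, 4, 16, 12, 22, 1, 27, 4, 25, 9, 31, 25, 15, 16, 1.
The distinct values are {0, 1, 3, 4, 9, 12, 15, 16, 22, 25, 27, 31}; there are 12 of them.

12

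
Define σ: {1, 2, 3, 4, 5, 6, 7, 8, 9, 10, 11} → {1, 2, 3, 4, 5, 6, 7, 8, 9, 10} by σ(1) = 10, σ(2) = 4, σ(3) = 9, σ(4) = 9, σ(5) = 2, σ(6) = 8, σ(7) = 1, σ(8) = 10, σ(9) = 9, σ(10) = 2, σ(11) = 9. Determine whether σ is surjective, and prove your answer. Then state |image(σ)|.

6

No element maps to 3, so σ is not surjective.
The image of σ is {1, 2, 4, 8, 9, 10}, which has 6 elements.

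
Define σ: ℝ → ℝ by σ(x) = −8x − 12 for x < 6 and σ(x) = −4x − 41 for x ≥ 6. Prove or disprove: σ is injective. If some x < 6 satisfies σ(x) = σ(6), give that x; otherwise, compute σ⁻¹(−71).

Both pieces are strictly decreasing (slopes −8 and −4), so each is injective on its own interval.
The left piece maps (−∞, 6) onto (−60, ∞); the right piece maps [6, ∞) onto (−∞, −65].
These images are disjoint, so no value is attained by both pieces. Thus σ is injective.
Because the two images are disjoint, no x < 6 has σ(x) = σ(6), so we compute σ⁻¹(−71): −71 lies in (−∞, −65], so solve −4x − 41 = −71: x = (−71 + 41)/(−4) = 15/2.

15/2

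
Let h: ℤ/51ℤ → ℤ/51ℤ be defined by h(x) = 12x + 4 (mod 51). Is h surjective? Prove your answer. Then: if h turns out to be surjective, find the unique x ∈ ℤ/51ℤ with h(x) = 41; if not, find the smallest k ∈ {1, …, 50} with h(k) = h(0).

Since gcd(12, 51) = 3, we have 12x ≡ 0 (mod 3) for all x, so h(x) ≡ 1 (mod 3).
But 0 ≢ 1 (mod 3), so 0 ∈ ℤ/51ℤ has no preimage. Thus h is not surjective.
Since h is not surjective, we find the least positive k with h(k) = h(0): this means 12k ≡ 0 (mod 51), i.e. 51 ∣ 12k. Since gcd(12, 51) = 3, dividing through by 3 this holds exactly when 17 ∣ 4k, and as gcd(4, 17) = 1, exactly when 17 ∣ k.
The smallest positive such k is 17.

17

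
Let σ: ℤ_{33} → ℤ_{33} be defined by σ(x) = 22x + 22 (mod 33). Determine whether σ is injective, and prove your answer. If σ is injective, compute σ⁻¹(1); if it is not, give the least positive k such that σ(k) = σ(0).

3

We have gcd(22, 33) = 11 > 1. Taking s = 0 and t = 3: σ(0) = 22 and σ(3) = 22·3 + 22 = 88 ≡ 22 (mod 33).
So σ(0) = σ(3) while 0 ≠ 3, so σ is not injective.
Since σ is not injective, we find the least positive k with σ(k) = σ(0): this means 22k ≡ 0 (mod 33), i.e. 33 ∣ 22k. Since gcd(22, 33) = 11, dividing through by 11 this holds exactly when 3 ∣ 2k, and as gcd(2, 3) = 1, exactly when 3 ∣ k.
The smallest positive such k is 3.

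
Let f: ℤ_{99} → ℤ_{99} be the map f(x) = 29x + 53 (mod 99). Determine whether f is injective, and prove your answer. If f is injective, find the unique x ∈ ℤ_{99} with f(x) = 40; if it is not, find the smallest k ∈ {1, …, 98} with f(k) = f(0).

By definition, f is injective when f(x_1) = f(x_2) forces x_1 = x_2.
Suppose f(x_1) = f(x_2) in ℤ_{99}. Then 29x_1 + 53 ≡ 29x_2 + 53 (mod 99), hence 29(x_1 − x_2) ≡ 0 (mod 99).
Since gcd(29, 99) = 1, 29 is invertible modulo 99, therefore x_1 − x_2 ≡ 0 (mod 99), i.e. x_1 = x_2.
Hence f is injective.
We now compute 29⁻¹ mod 99 explicitly. Euclid's algorithm: 99 = 3·29 + 12, 29 = 2·12 + 5, 12 = 2·5 + 2, 5 = 2·2 + 1; back-substituting gives 1 = 41·29 − 12·99, so 29⁻¹ ≡ 41 (mod 99).
Since f is injective, we compute f⁻¹(40): solve 29x + 53 ≡ 40 (mod 99), i.e. 29x ≡ 86 (mod 99).
Multiplying by 29⁻¹ = 41 gives x ≡ 41·86 = 3526 = 35·99 + 61 ≡ 61 (mod 99).
Check: f(61) = 29·61 + 53 = 1822 = 18·99 + 40 ≡ 40 (mod 99).

61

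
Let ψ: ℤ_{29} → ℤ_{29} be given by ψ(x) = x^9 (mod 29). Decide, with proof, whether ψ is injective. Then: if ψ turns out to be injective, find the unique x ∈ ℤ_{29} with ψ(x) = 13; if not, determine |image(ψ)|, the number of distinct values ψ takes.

4

Since 29 is prime, the nonzero elements of ℤ_{29} form a cyclic group of order 28.
As gcd(9, 28) = 1, raising to the 9th power is a bijection on this group: if u^9 ≡ v^9 then (uv^{−1})^9 = 1, and the only element of order dividing gcd(9, 28) = 1 is 1, so u = v.
With ψ(0) = 0 this makes ψ injective on all of ℤ_{29}, hence bijective (finite equal-size domain and codomain). In particular ψ is injective.
Since ψ is injective, we find the preimage of 13. The inverse of x ↦ x^9 on (ℤ_{29})^× is x ↦ x^25, because 9·25 = 225 = 8·28 + 1 ≡ 1 (mod 28) and x^{28} = 1 for x ≠ 0 (Fermat). So ψ⁻¹(13) = 13^25 mod 29.
Repeated squaring mod 29: 13^1 ≡ 13, 13^2 ≡ 13² = 169 ≡ 24, 13^4 ≡ 24² = 576 ≡ 25, 13^8 ≡ 25² = 625 ≡ 16, 13^16 ≡ 16² = 256 ≡ 24. Since 25 = 16 + 8 + 1, 13^25 ≡ 24·16·13: 24·16 = 384 ≡ 7, then 7·13 = 91 ≡ 4. So 13^25 ≡ 4 (mod 29).
Hence ψ⁻¹(13) = 4.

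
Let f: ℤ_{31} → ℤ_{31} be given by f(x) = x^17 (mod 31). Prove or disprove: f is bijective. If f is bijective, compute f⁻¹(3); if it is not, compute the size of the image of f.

Since 31 is prime, the nonzero elements of ℤ_{31} form a cyclic group of order 30.
As gcd(17, 30) = 1, raising to the 17th power is a bijection on this group: if u^17 ≡ v^17 then (uv^{−1})^17 = 1, and the only element of order dividing gcd(17, 30) = 1 is 1, so u = v.
With f(0) = 0 this makes f injective on all of ℤ_{31}, hence bijective (finite equal-size domain and codomain). In particular f is bijective.
Since f is bijective, we find the preimage of 3. The inverse of x ↦ x^17 on (ℤ_{31})^× is x ↦ x^23, because 17·23 = 391 = 13·30 + 1 ≡ 1 (mod 30) and x^{30} = 1 for x ≠ 0 (Fermat). So f⁻¹(3) = 3^23 mod 31.
Repeated squaring mod 31: 3^1 ≡ 3, 3^2 ≡ 3² = 9, 3^4 ≡ 9² = 81 ≡ 19, 3^8 ≡ 19² = 361 ≡ 20, 3^16 ≡ 20² = 400 ≡ 28. Since 23 = 16 + 4 + 2 + 1, 3^23 ≡ 28·19·9·3: 28·19 = 532 ≡ 5, then 5·9 = 45 ≡ 14, then 14·3 = 42 ≡ 11. So 3^23 ≡ 11 (mod 31).
Hence f⁻¹(3) = 11.

11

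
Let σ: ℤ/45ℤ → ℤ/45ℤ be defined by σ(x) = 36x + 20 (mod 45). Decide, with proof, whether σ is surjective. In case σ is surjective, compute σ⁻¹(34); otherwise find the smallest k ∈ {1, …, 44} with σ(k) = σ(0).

Since gcd(36, 45) = 9, we have 36x ≡ 0 (mod 9) for all x, so σ(x) ≡ 2 (mod 9).
But 0 ≢ 2 (mod 9), so 0 ∈ ℤ/45ℤ has no preimage. Therefore σ is not surjective.
Since σ is not surjective, we find the least positive k with σ(k) = σ(0): this means 36k ≡ 0 (mod 45), i.e. 45 ∣ 36k. Since gcd(36, 45) = 9, dividing through by 9 this holds exactly when 5 ∣ 4k, and as gcd(4, 5) = 1, exactly when 5 ∣ k.
The smallest positive such k is 5.

5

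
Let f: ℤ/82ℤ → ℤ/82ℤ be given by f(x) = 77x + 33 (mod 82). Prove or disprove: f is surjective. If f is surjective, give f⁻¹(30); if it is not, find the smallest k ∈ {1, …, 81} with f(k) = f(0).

Recall: surjectivity means every element of the codomain has a preimage under f.
Since gcd(77, 82) = 1, 77 is invertible modulo 82. Euclid's algorithm: 82 = 1·77 + 5, 77 = 15·5 + 2, 5 = 2·2 + 1; back-substituting gives 1 = 49·77 − 46·82, so 77⁻¹ ≡ 49 (mod 82).
For any y ∈ ℤ/82ℤ, x = 49(y − 33) mod 82 satisfies f(x) = 77·49(y − 33) + 33 ≡ y (since 77·49 ≡ 1 mod 82). So every y has a preimage.
Thus f is surjective.
Since f is surjective, we find f⁻¹(30): we need 77x ≡ 30 − 33 ≡ 79 (mod 82). Using 77⁻¹ = 49: x ≡ 49·79 = 3871 = 47·82 + 17, so x = 17.
Check: f(17) = 77·17 + 33 = 1342 = 16·82 + 30 ≡ 30 (mod 82).

17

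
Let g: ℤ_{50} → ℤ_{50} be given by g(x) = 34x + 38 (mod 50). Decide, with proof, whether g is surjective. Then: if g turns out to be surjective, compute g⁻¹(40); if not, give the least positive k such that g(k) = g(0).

Since gcd(34, 50) = 2, we have 34x ≡ 0 (mod 2) for all x, so g(x) ≡ 0 (mod 2).
But 1 ≢ 0 (mod 2), so 1 ∈ ℤ_{50} has no preimage. Therefore g is not surjective.
Since g is not surjective, we find the least positive k with g(k) = g(0): this means 34k ≡ 0 (mod 50), i.e. 50 ∣ 34k. Since gcd(34, 50) = 2, dividing through by 2 this holds exactly when 25 ∣ 17k, and as gcd(17, 25) = 1, exactly when 25 ∣ k.
The smallest positive such k is 25.

25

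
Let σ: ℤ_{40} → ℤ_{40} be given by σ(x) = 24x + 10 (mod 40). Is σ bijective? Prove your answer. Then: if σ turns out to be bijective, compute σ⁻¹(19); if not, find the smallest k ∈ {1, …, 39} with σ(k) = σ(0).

Recall: σ is injective when σ(s) = σ(t) forces s = t.
We have gcd(24, 40) = 8 > 1. Taking s = 0 and t = 5: σ(0) = 10 and σ(5) = 24·5 + 10 = 130 ≡ 10 (mod 40).
So σ(0) = σ(5) while 0 ≠ 5, therefore σ is not injective, hence not bijective.
Since σ is not bijective, we find the least positive k with σ(k) = σ(0): this means 24k ≡ 0 (mod 40), i.e. 40 ∣ 24k. Since gcd(24, 40) = 8, dividing through by 8 this holds exactly when 5 ∣ 3k, and as gcd(3, 5) = 1, exactly when 5 ∣ k.
The smallest positive such k is 5.

5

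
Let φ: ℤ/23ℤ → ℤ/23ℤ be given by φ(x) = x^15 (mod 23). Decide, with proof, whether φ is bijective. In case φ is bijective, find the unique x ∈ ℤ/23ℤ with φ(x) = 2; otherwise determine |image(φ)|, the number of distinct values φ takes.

8

Since 23 is prime, the nonzero elements of ℤ/23ℤ form a cyclic group of order 22.
As gcd(15, 22) = 1, raising to the 15th power is a bijection on this group: if u^15 ≡ v^15 then (uv^{−1})^15 = 1, and the only element of order dividing gcd(15, 22) = 1 is 1, so u = v.
With φ(0) = 0 this makes φ injective on all of ℤ/23ℤ, hence bijective (finite equal-size domain and codomain). In particular φ is bijective.
Since φ is bijective, we find the preimage of 2. The inverse of x ↦ x^15 on (ℤ/23ℤ)^× is x ↦ x^3, because 15·3 = 45 = 2·22 + 1 ≡ 1 (mod 22) and x^{22} = 1 for x ≠ 0 (Fermat). So φ⁻¹(2) = 2^3 mod 23.
Repeated squaring mod 23: 2^1 ≡ 2, 2^2 ≡ 2² = 4. Since 3 = 2 + 1, 2^3 ≡ 4·2: 4·2 = 8. So 2^3 ≡ 8 (mod 23).
Hence φ⁻¹(2) = 8.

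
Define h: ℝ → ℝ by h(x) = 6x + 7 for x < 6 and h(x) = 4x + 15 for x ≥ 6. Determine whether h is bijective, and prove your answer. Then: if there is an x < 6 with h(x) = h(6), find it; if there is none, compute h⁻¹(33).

Both pieces are strictly increasing (slopes 6 and 4), so each is injective on its own interval.
The left piece maps (−∞, 6) onto (−∞, 43); the right piece maps [6, ∞) onto [39, ∞).
These images overlap. In particular h(6) = 39 (right piece), and solving 6x + 7 = 39 on the left piece gives x = 16/3 < 6.
So h(16/3) = h(6) with 16/3 ≠ 6, and h is not injective, hence not bijective. This x = 16/3 is the requested value below 6.

16/3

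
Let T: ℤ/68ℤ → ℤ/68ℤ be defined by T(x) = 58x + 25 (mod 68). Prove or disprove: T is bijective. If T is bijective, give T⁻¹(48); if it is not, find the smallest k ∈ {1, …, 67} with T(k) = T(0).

We have gcd(58, 68) = 2 > 1. Taking x_1 = 0 and x_2 = 34: T(0) = 25 and T(34) = 58·34 + 25 = 1997 ≡ 25 (mod 68).
So T(0) = T(34) while 0 ≠ 34, hence T is not injective, hence not bijective.
Since T is not bijective, we find the least positive k with T(k) = T(0): this means 58k ≡ 0 (mod 68), i.e. 68 ∣ 58k. Since gcd(58, 68) = 2, dividing through by 2 this holds exactly when 34 ∣ 29k, and as gcd(29, 34) = 1, exactly when 34 ∣ k.
The smallest positive such k is 34.

34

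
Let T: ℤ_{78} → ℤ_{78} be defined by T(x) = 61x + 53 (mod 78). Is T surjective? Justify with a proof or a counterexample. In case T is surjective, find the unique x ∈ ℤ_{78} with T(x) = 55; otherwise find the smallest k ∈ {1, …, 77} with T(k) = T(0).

32

Recall that surjectivity means every element of the codomain has a preimage under T.
Since gcd(61, 78) = 1, 61 is invertible modulo 78. Euclid's algorithm: 78 = 1·61 + 17, 61 = 3·17 + 10, 17 = 1·10 + 7, 10 = 1·7 + 3, 7 = 2·3 + 1; back-substituting gives 1 = 55·61 − 43·78, so 61⁻¹ ≡ 55 (mod 78).
Then y ↦ 55(y − 53) is a two-sided inverse to T, so every y ∈ ℤ_{78} has a preimage.
Hence T is surjective.
Since T is surjective, we find T⁻¹(55): we need 61x ≡ 55 − 53 ≡ 2 (mod 78). Using 61⁻¹ = 55: x ≡ 55·2 = 110 = 1·78 + 32, so x = 32.
Check: T(32) = 61·32 + 53 = 2005 = 25·78 + 55 ≡ 55 (mod 78).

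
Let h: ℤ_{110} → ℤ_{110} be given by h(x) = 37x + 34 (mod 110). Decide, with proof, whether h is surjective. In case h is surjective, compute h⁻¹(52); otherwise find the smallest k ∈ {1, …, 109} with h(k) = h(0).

Since gcd(37, 110) = 1, 37 is invertible modulo 110. Euclid's algorithm: 110 = 2·37 + 36, 37 = 1·36 + 1; back-substituting gives 1 = 3·37 − 1·110, so 37⁻¹ ≡ 3 (mod 110).
Then y ↦ 3(y − 34) is a two-sided inverse to h, so every y ∈ ℤ_{110} has a preimage.
Thus h is surjective.
Since h is surjective, we compute h⁻¹(52): solve 37x + 34 ≡ 52 (mod 110), i.e. 37x ≡ 18 (mod 110).
Multiplying by 37⁻¹ = 3 gives x ≡ 3·18 = 54 ≡ 54 (mod 110).
Check: h(54) = 37·54 + 34 = 2032 = 18·110 + 52 ≡ 52 (mod 110).

54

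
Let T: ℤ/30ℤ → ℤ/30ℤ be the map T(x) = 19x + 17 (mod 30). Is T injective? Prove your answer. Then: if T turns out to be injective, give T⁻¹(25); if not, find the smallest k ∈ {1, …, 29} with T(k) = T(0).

Suppose T(x_1) = T(x_2) in ℤ/30ℤ. Then 19x_1 + 17 ≡ 19x_2 + 17 (mod 30), thus 19(x_1 − x_2) ≡ 0 (mod 30).
Since gcd(19, 30) = 1, 19 is invertible modulo 30, therefore x_1 − x_2 ≡ 0 (mod 30), i.e. x_1 = x_2.
Therefore T is injective.
We now compute 19⁻¹ mod 30 explicitly. Euclid's algorithm: 30 = 1·19 + 11, 19 = 1·11 + 8, 11 = 1·8 + 3, 8 = 2·3 + 2, 3 = 1·2 + 1; back-substituting gives 1 = 19·19 − 12·30, so 19⁻¹ ≡ 19 (mod 30).
Since T is injective, we compute T⁻¹(25): solve 19x + 17 ≡ 25 (mod 30), i.e. 19x ≡ 8 (mod 30).
Multiplying by 19⁻¹ = 19 gives x ≡ 19·8 = 152 = 5·30 + 2 ≡ 2 (mod 30).
Check: T(2) = 19·2 + 17 = 55 = 1·30 + 25 ≡ 25 (mod 30).

2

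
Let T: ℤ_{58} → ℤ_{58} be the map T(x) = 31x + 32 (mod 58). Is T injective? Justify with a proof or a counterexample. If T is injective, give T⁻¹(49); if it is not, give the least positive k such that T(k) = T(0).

23

If T(a) = T(b), then 31a ≡ 31b (mod 58). Because gcd(31, 58) = 1, we may cancel 31 to get a ≡ b (mod 58).
Thus T is injective.
We now compute 31⁻¹ mod 58 explicitly. Euclid's algorithm: 58 = 1·31 + 27, 31 = 1·27 + 4, 27 = 6·4 + 3, 4 = 1·3 + 1; back-substituting gives 1 = 15·31 − 8·58, so 31⁻¹ ≡ 15 (mod 58).
Since T is injective, we compute T⁻¹(49): solve 31x + 32 ≡ 49 (mod 58), i.e. 31x ≡ 17 (mod 58).
Multiplying by 31⁻¹ = 15 gives x ≡ 15·17 = 255 = 4·58 + 23 ≡ 23 (mod 58).
Check: T(23) = 31·23 + 32 = 745 = 12·58 + 49 ≡ 49 (mod 58).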